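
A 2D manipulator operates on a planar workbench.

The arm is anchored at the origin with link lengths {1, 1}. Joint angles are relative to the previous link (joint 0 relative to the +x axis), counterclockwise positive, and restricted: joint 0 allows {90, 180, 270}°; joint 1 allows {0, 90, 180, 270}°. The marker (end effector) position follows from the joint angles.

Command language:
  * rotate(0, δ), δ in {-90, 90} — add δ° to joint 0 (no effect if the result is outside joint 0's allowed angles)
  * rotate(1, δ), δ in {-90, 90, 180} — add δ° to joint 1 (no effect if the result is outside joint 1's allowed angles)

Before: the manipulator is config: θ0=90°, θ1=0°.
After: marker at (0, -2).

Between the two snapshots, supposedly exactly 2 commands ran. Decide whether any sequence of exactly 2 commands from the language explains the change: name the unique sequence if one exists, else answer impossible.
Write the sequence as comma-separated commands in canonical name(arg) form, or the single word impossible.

start: config: θ0=90°, θ1=0°
[1] after rotate(0, 90): config: θ0=180°, θ1=0°
[2] after rotate(0, 90): config: θ0=270°, θ1=0°
uniquely the one of 25 2-step routes that fits.

rotate(0, 90), rotate(0, 90)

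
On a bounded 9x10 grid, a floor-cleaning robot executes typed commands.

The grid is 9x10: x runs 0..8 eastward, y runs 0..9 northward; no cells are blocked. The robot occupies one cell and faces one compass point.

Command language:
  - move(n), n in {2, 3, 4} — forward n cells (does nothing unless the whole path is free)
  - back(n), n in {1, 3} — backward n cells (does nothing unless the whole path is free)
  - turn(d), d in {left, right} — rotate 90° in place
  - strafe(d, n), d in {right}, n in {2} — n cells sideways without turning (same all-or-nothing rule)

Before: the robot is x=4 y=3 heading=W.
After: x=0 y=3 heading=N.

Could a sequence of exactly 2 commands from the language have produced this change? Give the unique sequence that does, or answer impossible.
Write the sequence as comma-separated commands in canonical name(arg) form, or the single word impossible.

move(4), turn(right)

key: order matters: swapping move(4) and turn(right) lands elsewhere
t0: x=4 y=3 heading=W
[1] after move(4): x=0 y=3 heading=W
[2] after turn(right): x=0 y=3 heading=N
uniquely the one of 64 2-step routes that fits.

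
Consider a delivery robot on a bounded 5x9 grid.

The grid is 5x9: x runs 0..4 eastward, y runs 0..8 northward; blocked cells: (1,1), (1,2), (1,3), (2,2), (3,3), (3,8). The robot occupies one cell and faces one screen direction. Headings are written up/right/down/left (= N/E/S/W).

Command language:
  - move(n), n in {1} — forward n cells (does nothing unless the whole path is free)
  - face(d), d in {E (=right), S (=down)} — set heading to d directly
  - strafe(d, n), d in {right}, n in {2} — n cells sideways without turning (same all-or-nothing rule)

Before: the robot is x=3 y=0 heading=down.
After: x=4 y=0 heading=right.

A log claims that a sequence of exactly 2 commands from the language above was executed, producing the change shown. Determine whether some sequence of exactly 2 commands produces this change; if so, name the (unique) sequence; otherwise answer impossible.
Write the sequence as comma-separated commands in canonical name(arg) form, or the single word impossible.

face(E), move(1)

key: order matters: swapping face(E) and move(1) lands elsewhere
start: x=3 y=0 heading=down
[1] after face(E): x=3 y=0 heading=right
[2] after move(1): x=4 y=0 heading=right
no rival 2-sequence matches.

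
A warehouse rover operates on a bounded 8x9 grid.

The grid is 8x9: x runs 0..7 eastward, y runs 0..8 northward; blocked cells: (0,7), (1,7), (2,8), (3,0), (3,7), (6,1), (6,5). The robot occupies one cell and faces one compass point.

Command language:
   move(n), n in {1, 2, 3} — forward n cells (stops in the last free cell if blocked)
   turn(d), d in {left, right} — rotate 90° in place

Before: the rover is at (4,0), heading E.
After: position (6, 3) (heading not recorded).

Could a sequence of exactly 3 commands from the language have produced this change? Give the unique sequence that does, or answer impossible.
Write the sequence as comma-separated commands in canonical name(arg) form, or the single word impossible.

impossible

no 3-step route produces this change.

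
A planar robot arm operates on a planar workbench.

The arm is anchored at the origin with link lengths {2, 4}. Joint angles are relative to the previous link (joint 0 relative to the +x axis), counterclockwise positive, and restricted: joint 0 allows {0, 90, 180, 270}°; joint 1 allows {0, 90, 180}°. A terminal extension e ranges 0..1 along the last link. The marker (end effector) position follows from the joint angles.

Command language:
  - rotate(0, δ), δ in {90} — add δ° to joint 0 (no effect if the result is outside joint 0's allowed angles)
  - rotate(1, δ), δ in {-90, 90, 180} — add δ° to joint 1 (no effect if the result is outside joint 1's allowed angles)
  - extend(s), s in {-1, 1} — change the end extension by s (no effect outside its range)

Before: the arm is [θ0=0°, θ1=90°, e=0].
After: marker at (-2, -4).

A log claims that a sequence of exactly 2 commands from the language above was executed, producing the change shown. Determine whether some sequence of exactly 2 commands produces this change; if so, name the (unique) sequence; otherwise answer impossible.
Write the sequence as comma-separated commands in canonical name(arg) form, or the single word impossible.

rotate(0, 90), rotate(0, 90)

begin: [θ0=0°, θ1=90°, e=0]
1. rotate(0, 90) → [θ0=90°, θ1=90°, e=0]
2. rotate(0, 90) → [θ0=180°, θ1=90°, e=0]
all 36 alternatives checked — unique.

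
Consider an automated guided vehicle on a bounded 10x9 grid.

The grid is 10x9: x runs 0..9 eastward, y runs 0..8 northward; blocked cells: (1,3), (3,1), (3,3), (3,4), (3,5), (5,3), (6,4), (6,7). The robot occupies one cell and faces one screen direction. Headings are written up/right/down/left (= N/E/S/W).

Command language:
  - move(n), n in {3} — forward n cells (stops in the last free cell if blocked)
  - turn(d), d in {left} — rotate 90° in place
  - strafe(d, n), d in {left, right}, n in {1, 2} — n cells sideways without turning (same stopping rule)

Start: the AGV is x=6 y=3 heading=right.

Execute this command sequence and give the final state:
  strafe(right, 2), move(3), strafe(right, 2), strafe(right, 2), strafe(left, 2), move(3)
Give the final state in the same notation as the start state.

x=9 y=2 heading=right

from: x=6 y=3 heading=right
[1] after strafe(right, 2): x=6 y=1 heading=right
[2] after move(3): x=9 y=1 heading=right
[3] after strafe(right, 2): x=9 y=0 heading=right
[4] after strafe(right, 2): x=9 y=0 heading=right
[5] after strafe(left, 2): x=9 y=2 heading=right
[6] after move(3): x=9 y=2 heading=right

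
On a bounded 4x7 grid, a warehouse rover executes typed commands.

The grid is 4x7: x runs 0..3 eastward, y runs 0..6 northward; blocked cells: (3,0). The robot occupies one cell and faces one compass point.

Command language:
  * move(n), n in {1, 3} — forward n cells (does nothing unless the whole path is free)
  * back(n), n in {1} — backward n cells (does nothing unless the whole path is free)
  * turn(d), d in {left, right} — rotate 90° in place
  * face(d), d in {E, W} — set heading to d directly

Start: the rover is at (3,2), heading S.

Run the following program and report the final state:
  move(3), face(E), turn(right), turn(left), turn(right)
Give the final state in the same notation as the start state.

start: at (3,2), heading S
1. move(3) → at (3,2), heading S
2. face(E) → at (3,2), heading E
3. turn(right) → at (3,2), heading S
4. turn(left) → at (3,2), heading E
5. turn(right) → at (3,2), heading S

at (3,2), heading S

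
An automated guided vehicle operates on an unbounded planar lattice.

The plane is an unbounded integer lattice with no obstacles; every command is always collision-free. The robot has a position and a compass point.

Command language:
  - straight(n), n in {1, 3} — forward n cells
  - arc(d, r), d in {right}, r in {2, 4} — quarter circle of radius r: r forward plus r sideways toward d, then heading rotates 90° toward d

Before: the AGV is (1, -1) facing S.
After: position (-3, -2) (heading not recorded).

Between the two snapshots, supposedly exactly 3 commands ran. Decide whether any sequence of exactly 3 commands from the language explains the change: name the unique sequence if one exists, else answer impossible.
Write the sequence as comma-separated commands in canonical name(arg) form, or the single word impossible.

key: order matters: swapping straight(1) and arc(right, 2) lands elsewhere
t0: (1, -1) facing S
[1] after straight(1): (1, -2) facing S
[2] after arc(right, 2): (-1, -4) facing W
[3] after arc(right, 2): (-3, -2) facing N
no other 3-command option fits: unique.

straight(1), arc(right, 2), arc(right, 2)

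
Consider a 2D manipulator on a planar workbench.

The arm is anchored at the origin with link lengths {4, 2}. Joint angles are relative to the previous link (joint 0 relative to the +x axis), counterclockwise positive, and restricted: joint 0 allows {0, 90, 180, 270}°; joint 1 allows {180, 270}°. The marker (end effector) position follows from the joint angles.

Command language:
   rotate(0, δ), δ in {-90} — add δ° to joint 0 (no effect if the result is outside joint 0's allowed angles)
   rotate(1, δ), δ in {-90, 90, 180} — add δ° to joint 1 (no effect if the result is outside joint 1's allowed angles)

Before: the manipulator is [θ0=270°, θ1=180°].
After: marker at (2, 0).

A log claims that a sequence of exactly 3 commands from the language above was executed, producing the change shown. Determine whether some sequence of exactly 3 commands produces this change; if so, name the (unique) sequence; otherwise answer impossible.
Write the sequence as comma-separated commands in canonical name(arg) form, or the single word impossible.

initial: [θ0=270°, θ1=180°]
t=1 rotate(0, -90) ⇒ [θ0=180°, θ1=180°]
t=2 rotate(0, -90) ⇒ [θ0=90°, θ1=180°]
t=3 rotate(0, -90) ⇒ [θ0=0°, θ1=180°]
uniquely the one of 64 3-step routes that fits.

rotate(0, -90), rotate(0, -90), rotate(0, -90)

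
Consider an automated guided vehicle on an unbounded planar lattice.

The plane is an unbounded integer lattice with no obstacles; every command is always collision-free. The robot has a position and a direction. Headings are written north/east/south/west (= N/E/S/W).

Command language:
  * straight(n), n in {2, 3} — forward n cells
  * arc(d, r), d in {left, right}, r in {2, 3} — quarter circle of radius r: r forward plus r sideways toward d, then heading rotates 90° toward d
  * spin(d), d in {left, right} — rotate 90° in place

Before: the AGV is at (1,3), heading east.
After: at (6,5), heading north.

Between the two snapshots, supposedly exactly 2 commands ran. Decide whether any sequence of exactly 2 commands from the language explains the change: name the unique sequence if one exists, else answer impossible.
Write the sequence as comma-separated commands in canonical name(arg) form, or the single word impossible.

key: position moved to (6,5) AND the heading swung to N — translation plus rotation needed
begin: at (1,3), heading east
step 1 (straight(3)): at (4,3), heading east
step 2 (arc(left, 2)): at (6,5), heading north
no other 2-command option fits: unique.

straight(3), arc(left, 2)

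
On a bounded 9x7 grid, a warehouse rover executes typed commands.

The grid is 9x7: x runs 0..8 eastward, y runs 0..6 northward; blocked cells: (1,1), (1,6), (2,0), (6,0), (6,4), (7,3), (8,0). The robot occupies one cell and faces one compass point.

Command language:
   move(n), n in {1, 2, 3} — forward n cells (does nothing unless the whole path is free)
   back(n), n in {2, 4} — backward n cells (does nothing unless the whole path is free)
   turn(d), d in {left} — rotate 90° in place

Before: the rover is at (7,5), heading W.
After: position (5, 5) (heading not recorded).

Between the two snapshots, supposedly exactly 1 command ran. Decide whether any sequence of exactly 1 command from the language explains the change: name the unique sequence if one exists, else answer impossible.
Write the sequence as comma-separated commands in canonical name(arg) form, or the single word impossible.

move(2)

initial: at (7,5), heading W
1. move(2) → at (5,5), heading W
no rival 1-sequence matches.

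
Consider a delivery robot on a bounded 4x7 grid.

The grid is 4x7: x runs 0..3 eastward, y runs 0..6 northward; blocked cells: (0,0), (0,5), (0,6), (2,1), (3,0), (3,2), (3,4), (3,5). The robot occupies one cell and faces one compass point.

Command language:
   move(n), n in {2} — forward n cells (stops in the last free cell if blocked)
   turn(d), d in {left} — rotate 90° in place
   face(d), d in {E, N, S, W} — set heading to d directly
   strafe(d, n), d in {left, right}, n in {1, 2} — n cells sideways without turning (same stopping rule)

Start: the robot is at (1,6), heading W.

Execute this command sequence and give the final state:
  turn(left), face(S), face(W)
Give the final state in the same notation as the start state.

initial: at (1,6), heading W
[1] after turn(left): at (1,6), heading S
[2] after face(S): at (1,6), heading S
[3] after face(W): at (1,6), heading W

at (1,6), heading W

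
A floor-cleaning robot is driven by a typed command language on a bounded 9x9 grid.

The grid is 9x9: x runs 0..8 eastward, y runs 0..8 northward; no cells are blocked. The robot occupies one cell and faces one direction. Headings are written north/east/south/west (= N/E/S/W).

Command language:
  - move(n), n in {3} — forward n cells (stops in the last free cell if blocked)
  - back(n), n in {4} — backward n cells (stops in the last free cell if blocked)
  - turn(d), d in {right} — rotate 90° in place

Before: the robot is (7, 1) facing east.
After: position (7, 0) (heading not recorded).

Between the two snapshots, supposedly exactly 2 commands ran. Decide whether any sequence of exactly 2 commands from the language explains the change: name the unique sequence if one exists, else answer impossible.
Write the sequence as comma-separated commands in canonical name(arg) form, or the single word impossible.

key: move(3) runs into the grid edge before its full distance
from: (7, 1) facing east
t=1 turn(right) ⇒ (7, 1) facing south
t=2 move(3) ⇒ (7, 0) facing south
no other 2-command option fits: unique.

turn(right), move(3)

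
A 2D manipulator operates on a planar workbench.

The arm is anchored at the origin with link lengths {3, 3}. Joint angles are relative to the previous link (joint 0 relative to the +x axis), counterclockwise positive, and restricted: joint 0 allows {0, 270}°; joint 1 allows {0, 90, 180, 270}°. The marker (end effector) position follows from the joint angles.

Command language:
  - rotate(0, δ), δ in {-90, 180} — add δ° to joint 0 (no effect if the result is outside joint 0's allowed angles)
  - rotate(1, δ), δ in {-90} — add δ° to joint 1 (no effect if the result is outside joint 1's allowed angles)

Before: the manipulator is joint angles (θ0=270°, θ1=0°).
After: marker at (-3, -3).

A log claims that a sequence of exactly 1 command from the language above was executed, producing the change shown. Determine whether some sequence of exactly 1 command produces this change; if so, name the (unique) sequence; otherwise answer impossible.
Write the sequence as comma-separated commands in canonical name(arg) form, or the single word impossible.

t0: joint angles (θ0=270°, θ1=0°)
step 1 (rotate(1, -90)): joint angles (θ0=270°, θ1=270°)
all 3 alternatives checked — unique.

rotate(1, -90)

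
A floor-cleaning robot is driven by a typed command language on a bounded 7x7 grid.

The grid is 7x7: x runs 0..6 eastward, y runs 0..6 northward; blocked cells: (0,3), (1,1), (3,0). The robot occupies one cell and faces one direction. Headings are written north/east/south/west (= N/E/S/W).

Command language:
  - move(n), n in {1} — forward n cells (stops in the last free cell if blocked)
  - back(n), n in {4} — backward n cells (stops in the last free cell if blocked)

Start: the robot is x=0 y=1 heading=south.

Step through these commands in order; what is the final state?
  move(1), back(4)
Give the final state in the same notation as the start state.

x=0 y=2 heading=south

begin: x=0 y=1 heading=south
1. move(1) → x=0 y=0 heading=south
2. back(4) → x=0 y=2 heading=south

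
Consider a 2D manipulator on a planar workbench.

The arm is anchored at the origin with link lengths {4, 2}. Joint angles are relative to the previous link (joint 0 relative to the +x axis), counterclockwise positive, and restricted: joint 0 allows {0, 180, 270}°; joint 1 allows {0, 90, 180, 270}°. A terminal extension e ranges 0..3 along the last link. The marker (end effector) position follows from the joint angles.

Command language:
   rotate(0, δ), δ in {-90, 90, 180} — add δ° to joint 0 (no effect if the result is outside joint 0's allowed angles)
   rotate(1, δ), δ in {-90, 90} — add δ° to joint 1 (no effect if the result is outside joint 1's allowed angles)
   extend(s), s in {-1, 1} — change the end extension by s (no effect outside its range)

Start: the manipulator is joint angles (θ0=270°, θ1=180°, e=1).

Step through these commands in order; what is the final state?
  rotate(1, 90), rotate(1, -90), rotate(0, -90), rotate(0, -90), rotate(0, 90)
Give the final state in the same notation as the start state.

from: joint angles (θ0=270°, θ1=180°, e=1)
t=1 rotate(1, 90) ⇒ joint angles (θ0=270°, θ1=270°, e=1)
t=2 rotate(1, -90) ⇒ joint angles (θ0=270°, θ1=180°, e=1)
t=3 rotate(0, -90) ⇒ joint angles (θ0=180°, θ1=180°, e=1)
t=4 rotate(0, -90) ⇒ joint angles (θ0=180°, θ1=180°, e=1)
t=5 rotate(0, 90) ⇒ joint angles (θ0=270°, θ1=180°, e=1)

joint angles (θ0=270°, θ1=180°, e=1)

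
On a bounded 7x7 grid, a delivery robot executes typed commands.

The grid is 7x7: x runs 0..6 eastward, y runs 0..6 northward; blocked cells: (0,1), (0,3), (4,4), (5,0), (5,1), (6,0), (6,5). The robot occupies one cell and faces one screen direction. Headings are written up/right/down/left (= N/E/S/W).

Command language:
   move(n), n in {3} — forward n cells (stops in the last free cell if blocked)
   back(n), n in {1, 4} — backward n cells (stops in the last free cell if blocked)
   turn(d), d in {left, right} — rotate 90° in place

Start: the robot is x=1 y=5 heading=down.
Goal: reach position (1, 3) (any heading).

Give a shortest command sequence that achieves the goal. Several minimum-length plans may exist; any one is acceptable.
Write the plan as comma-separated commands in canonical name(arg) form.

t0: x=1 y=5 heading=down
step 1 (back(4)): x=1 y=6 heading=down
step 2 (move(3)): x=1 y=3 heading=down
no 1-step plan works, so 2 is optimal.

back(4), move(3)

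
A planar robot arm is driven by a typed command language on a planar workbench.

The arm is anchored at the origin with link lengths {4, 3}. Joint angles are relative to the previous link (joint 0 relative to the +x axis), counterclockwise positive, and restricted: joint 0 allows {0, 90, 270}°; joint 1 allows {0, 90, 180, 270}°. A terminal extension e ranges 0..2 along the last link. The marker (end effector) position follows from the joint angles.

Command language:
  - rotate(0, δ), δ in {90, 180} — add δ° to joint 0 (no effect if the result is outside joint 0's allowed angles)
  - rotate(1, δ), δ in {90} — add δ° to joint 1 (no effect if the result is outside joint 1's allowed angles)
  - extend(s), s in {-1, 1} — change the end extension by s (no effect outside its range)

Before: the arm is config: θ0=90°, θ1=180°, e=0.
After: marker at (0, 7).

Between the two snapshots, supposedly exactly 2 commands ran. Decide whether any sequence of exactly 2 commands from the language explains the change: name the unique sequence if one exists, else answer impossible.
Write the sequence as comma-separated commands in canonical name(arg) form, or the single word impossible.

t0: config: θ0=90°, θ1=180°, e=0
[1] after rotate(1, 90): config: θ0=90°, θ1=270°, e=0
[2] after rotate(1, 90): config: θ0=90°, θ1=0°, e=0
all 25 alternatives checked — unique.

rotate(1, 90), rotate(1, 90)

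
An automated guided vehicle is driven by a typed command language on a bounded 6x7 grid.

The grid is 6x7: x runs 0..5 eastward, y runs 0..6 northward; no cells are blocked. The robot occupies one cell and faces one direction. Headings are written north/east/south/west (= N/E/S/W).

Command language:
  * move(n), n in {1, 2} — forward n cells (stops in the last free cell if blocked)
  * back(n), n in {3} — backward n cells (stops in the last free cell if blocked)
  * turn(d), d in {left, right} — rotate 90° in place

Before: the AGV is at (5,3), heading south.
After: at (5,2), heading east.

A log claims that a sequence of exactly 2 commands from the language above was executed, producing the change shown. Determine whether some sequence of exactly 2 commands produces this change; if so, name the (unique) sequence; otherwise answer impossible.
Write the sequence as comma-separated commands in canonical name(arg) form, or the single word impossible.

move(1), turn(left)

key: order matters: swapping move(1) and turn(left) lands elsewhere
t0: at (5,3), heading south
[1] after move(1): at (5,2), heading south
[2] after turn(left): at (5,2), heading east
no rival 2-sequence matches.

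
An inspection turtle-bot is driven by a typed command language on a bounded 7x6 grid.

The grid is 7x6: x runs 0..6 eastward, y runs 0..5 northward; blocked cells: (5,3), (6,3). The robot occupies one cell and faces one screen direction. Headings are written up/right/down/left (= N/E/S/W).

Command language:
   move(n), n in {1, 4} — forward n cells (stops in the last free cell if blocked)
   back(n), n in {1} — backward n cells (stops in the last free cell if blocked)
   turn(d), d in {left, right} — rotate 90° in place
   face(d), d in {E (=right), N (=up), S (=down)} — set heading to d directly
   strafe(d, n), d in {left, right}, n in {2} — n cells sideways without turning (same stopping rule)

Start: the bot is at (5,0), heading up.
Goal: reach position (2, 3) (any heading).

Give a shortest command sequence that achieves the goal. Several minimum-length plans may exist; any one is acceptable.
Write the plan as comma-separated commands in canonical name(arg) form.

move(1), turn(left), back(1), move(4), strafe(right, 2)

initial: at (5,0), heading up
t=1 move(1) ⇒ at (5,1), heading up
t=2 turn(left) ⇒ at (5,1), heading left
t=3 back(1) ⇒ at (6,1), heading left
t=4 move(4) ⇒ at (2,1), heading left
t=5 strafe(right, 2) ⇒ at (2,3), heading left
no 4-step plan works, so 5 is optimal.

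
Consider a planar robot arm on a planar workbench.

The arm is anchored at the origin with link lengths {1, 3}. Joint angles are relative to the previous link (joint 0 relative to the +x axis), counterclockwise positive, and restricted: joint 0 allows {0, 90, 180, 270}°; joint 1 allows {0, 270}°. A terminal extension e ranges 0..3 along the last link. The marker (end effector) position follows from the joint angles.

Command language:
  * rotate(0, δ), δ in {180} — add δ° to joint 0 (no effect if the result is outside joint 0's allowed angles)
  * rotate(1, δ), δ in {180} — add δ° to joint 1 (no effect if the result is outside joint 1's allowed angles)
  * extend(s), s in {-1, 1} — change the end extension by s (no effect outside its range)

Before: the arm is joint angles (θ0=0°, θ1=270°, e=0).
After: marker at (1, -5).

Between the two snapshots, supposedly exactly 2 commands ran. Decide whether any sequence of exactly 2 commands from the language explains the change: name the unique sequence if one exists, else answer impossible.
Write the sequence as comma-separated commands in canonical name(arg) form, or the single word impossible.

extend(1), extend(1)

t0: joint angles (θ0=0°, θ1=270°, e=0)
t=1 extend(1) ⇒ joint angles (θ0=0°, θ1=270°, e=1)
t=2 extend(1) ⇒ joint angles (θ0=0°, θ1=270°, e=2)
no rival 2-sequence matches.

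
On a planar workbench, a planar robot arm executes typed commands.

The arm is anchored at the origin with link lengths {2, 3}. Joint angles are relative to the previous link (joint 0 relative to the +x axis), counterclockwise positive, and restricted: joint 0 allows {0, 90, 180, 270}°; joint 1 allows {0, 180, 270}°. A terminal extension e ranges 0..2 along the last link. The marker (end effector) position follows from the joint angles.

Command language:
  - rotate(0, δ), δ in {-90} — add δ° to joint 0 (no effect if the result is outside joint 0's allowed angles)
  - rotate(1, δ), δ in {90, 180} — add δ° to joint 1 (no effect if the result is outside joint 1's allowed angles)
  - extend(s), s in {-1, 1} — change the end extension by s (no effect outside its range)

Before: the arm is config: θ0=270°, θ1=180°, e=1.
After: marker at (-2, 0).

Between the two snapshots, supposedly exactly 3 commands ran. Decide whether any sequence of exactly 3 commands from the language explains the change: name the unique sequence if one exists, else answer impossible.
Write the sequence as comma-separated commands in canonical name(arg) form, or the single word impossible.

rotate(0, -90), rotate(0, -90), rotate(0, -90)

from: config: θ0=270°, θ1=180°, e=1
t=1 rotate(0, -90) ⇒ config: θ0=180°, θ1=180°, e=1
t=2 rotate(0, -90) ⇒ config: θ0=90°, θ1=180°, e=1
t=3 rotate(0, -90) ⇒ config: θ0=0°, θ1=180°, e=1
no other 3-command option fits: unique.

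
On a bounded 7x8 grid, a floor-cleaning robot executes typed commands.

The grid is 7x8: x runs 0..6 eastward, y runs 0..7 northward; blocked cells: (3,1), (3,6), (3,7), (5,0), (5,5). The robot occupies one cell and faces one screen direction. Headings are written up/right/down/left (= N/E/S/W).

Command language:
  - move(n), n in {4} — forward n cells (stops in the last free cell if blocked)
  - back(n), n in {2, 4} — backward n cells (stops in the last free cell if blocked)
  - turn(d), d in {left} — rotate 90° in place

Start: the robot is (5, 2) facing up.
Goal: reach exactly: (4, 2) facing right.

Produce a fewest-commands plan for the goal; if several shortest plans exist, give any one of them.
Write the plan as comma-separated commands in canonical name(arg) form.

turn(left), back(2), turn(left), turn(left), back(2)

initial: (5, 2) facing up
t=1 turn(left) ⇒ (5, 2) facing left
t=2 back(2) ⇒ (6, 2) facing left
t=3 turn(left) ⇒ (6, 2) facing down
t=4 turn(left) ⇒ (6, 2) facing right
t=5 back(2) ⇒ (4, 2) facing right
minimal: 5 command(s), checked below 5.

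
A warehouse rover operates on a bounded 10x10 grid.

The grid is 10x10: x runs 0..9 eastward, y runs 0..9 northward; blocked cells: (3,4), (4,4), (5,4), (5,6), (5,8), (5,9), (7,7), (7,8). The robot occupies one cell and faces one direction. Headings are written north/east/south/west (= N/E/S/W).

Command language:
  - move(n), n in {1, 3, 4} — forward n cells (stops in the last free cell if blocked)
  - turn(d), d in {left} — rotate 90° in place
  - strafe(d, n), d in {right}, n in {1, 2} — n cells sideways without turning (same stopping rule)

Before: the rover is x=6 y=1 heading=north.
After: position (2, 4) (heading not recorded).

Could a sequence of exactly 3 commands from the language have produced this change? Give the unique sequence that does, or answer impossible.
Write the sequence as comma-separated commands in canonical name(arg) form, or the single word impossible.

impossible

no 3-step route produces this change.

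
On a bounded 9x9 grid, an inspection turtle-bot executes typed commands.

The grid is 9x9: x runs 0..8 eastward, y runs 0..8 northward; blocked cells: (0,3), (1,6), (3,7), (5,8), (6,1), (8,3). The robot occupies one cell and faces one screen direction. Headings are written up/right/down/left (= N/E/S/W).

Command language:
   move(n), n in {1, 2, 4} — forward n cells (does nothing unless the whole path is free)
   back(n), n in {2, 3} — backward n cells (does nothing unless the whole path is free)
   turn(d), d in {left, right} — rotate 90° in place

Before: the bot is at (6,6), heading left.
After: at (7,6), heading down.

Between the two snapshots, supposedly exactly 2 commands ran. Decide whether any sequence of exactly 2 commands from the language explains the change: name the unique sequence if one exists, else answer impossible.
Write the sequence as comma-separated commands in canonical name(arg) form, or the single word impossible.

all 49 sequences checked — none match.

impossible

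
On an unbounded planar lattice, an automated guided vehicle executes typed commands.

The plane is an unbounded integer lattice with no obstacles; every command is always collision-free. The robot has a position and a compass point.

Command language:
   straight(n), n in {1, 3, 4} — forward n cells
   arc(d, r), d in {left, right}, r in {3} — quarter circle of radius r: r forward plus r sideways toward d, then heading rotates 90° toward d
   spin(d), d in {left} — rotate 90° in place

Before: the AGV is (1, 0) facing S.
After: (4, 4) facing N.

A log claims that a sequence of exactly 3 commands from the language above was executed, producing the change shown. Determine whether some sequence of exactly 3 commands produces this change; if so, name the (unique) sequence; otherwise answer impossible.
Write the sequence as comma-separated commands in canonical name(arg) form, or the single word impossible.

spin(left), arc(left, 3), straight(1)

key: order matters: swapping spin(left) and straight(1) lands elsewhere
initial: (1, 0) facing S
[1] after spin(left): (1, 0) facing E
[2] after arc(left, 3): (4, 3) facing N
[3] after straight(1): (4, 4) facing N
all 216 alternatives checked — unique.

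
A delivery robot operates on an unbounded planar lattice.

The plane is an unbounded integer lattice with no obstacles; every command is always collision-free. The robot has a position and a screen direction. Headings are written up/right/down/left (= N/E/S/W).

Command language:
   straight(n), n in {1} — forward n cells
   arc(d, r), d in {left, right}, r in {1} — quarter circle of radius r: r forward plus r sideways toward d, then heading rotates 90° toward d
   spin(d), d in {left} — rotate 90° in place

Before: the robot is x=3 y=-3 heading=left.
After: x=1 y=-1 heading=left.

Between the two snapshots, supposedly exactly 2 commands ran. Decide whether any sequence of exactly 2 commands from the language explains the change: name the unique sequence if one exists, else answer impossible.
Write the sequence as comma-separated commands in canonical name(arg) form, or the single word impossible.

key: still facing W at the end — net rotation zero over 2 steps
begin: x=3 y=-3 heading=left
1. arc(right, 1) → x=2 y=-2 heading=up
2. arc(left, 1) → x=1 y=-1 heading=left
uniquely the one of 16 2-step routes that fits.

arc(right, 1), arc(left, 1)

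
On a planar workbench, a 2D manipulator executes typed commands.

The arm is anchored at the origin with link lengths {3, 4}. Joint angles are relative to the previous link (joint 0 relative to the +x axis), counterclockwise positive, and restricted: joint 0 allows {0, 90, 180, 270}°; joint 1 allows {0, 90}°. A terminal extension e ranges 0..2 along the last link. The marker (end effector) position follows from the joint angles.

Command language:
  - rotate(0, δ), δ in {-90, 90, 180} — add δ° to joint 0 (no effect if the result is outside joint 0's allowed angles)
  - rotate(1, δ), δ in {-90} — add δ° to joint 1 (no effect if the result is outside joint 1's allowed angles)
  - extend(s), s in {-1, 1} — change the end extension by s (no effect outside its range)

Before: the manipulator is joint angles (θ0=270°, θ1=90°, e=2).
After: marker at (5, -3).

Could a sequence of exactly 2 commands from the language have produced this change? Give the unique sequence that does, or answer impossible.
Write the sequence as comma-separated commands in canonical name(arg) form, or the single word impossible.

extend(1), extend(-1)

key: running extend(-1) before extend(1) would end elsewhere — order is forced
begin: joint angles (θ0=270°, θ1=90°, e=2)
[1] after extend(1): joint angles (θ0=270°, θ1=90°, e=2)
[2] after extend(-1): joint angles (θ0=270°, θ1=90°, e=1)
no rival 2-sequence matches.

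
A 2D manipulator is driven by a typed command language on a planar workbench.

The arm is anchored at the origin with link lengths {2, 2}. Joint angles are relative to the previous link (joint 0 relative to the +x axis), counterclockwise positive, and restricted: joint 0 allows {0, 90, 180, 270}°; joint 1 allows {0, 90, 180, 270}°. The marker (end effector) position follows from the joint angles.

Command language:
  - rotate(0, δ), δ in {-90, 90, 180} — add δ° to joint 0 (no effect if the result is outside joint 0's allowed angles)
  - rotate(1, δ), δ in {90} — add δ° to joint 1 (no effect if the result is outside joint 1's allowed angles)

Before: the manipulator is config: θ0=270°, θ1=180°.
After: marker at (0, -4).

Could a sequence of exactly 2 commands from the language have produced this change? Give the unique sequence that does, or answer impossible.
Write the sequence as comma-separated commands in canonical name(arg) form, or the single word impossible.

rotate(1, 90), rotate(1, 90)

from: config: θ0=270°, θ1=180°
[1] after rotate(1, 90): config: θ0=270°, θ1=270°
[2] after rotate(1, 90): config: θ0=270°, θ1=0°
all 16 alternatives checked — unique.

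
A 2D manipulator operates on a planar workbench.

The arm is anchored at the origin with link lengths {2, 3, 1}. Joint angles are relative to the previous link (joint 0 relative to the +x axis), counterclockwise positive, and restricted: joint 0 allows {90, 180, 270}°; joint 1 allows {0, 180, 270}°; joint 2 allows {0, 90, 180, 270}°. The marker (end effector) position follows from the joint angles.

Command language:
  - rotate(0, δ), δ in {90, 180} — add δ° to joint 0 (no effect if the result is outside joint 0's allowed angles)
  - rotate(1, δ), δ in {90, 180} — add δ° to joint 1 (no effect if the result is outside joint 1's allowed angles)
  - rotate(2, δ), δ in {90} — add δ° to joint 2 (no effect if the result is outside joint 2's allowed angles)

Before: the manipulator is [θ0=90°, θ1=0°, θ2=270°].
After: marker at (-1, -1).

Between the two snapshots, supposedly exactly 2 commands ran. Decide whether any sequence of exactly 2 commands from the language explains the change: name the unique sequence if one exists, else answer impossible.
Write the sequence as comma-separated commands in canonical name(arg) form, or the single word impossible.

rotate(1, 90), rotate(1, 180)

key: order matters: swapping rotate(1, 90) and rotate(1, 180) lands elsewhere
t0: [θ0=90°, θ1=0°, θ2=270°]
step 1 (rotate(1, 90)): [θ0=90°, θ1=0°, θ2=270°]
step 2 (rotate(1, 180)): [θ0=90°, θ1=180°, θ2=270°]
uniquely the one of 25 2-step routes that fits.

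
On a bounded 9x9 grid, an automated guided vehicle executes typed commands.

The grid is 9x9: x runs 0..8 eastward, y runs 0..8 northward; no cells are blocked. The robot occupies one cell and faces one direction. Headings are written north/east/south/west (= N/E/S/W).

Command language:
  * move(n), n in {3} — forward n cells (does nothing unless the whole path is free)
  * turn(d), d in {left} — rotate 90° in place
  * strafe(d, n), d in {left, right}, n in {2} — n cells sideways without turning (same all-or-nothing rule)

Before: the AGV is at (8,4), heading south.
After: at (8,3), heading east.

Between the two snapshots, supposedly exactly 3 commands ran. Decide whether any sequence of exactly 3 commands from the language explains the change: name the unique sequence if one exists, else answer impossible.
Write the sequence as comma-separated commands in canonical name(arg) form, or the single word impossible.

key: position moved to (8,3) AND the heading swung to E — translation plus rotation needed
t0: at (8,4), heading south
step 1 (move(3)): at (8,1), heading south
step 2 (turn(left)): at (8,1), heading east
step 3 (strafe(left, 2)): at (8,3), heading east
no rival 3-sequence matches.

move(3), turn(left), strafe(left, 2)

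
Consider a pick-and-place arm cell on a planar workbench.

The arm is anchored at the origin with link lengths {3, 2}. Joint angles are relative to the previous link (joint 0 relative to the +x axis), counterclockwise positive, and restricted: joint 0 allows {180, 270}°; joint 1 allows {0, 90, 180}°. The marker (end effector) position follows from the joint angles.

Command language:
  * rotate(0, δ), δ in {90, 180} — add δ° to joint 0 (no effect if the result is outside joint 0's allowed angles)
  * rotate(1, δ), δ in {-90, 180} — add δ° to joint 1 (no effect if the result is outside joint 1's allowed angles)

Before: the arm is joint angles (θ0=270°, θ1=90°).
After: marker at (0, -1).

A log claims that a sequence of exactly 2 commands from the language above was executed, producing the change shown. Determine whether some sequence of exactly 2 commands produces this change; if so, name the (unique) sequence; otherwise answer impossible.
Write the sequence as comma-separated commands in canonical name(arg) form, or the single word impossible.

rotate(1, -90), rotate(1, 180)

key: running rotate(1, 180) before rotate(1, -90) would end elsewhere — order is forced
t0: joint angles (θ0=270°, θ1=90°)
[1] after rotate(1, -90): joint angles (θ0=270°, θ1=0°)
[2] after rotate(1, 180): joint angles (θ0=270°, θ1=180°)
all 16 alternatives checked — unique.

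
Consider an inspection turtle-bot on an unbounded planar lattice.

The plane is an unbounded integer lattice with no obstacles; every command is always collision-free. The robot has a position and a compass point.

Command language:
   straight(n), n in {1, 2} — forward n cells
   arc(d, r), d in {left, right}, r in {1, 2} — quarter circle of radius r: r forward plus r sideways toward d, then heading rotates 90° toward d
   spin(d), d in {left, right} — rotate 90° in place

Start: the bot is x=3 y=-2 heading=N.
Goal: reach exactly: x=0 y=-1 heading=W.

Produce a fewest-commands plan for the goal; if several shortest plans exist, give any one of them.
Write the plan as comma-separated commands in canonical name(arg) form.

arc(left, 1), straight(2)

t0: x=3 y=-2 heading=N
1. arc(left, 1) → x=2 y=-1 heading=W
2. straight(2) → x=0 y=-1 heading=W
shorter routes all fall short; 2 is best.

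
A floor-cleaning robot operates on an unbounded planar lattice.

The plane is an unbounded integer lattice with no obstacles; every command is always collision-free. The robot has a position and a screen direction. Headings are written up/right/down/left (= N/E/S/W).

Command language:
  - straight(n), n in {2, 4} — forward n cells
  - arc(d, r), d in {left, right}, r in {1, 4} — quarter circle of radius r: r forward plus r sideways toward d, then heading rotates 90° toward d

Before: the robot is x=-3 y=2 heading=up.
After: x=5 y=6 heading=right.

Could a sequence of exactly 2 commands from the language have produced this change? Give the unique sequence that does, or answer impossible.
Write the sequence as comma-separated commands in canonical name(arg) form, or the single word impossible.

key: running straight(4) before arc(right, 4) would end elsewhere — order is forced
initial: x=-3 y=2 heading=up
step 1 (arc(right, 4)): x=1 y=6 heading=right
step 2 (straight(4)): x=5 y=6 heading=right
all 36 alternatives checked — unique.

arc(right, 4), straight(4)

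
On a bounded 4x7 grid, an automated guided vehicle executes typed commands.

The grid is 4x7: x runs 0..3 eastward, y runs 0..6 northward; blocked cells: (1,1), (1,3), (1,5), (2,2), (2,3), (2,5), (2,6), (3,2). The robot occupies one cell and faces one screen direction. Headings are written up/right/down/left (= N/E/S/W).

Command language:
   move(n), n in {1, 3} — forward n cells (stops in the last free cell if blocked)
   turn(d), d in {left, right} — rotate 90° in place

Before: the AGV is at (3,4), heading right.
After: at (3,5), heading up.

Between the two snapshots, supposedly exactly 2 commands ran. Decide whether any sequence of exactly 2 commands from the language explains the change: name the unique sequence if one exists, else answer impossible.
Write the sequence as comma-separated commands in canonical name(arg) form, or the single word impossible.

turn(left), move(1)

key: cell and facing (now N) both changed — the 2 commands mix motion and turning
initial: at (3,4), heading right
1. turn(left) → at (3,4), heading up
2. move(1) → at (3,5), heading up
no other 2-command option fits: unique.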